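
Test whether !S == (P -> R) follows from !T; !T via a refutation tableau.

No

Initial set: {!T; !T; !(!S == (P -> R))}.
!(!S == (P -> R)): β-rule — branch into !S, !(P -> R)  //  !!S, (P -> R).
  branch 1 (add !S, !(P -> R)):
    !(P -> R): α-rule — add P, !R.
    ○ open, literals {P=1, R=0, S=0, T=0}.
  branch 2 (add !!S, (P -> R)):
    (P -> R): β-rule — branch into !P  //  R.
      branch 2.1 (add !P):
        ○ open, literals {P=0, S=1, T=0}.
      branch 2.2 (add R):
        ○ open, literals {R=1, S=1, T=0}.
0 branches closed, 3 open.
An open branch gives a countermodel: P=1, R=0, S=0, T=0 (unmentioned atoms arbitrary); the premises hold there but the conclusion fails.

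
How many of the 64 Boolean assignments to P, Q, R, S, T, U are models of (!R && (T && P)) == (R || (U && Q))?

20

Initial set: {T ((!R && (T && P)) == (R || (U && Q)))}.
T ((!R && (T && P)) == (R || (U && Q))): β-rule — branch into T (!R && (T && P)), T (R || (U && Q))  //  F (!R && (T && P)), F (R || (U && Q)).
  branch 1 (add T (!R && (T && P)), T (R || (U && Q))):
    T (!R && (T && P)): α-rule — add T !R, T (T && P).
    T (T && P): α-rule — add T T, T P.
    T (R || (U && Q)): β-rule — branch into T R  //  T (U && Q).
      branch 1.1 (add T R):
        × closes — contains both R and !R.
      branch 1.2 (add T (U && Q)):
        T (U && Q): α-rule — add T U, T Q.
        ○ open, literals {P=T, Q=T, R=F, T=T, U=T}.
  branch 2 (add F (!R && (T && P)), F (R || (U && Q))):
    F (R || (U && Q)): α-rule — add F R, F (U && Q).
    F (!R && (T && P)): β-rule — branch into F !R  //  F (T && P).
      branch 2.1 (add F !R):
        × closes — contains both R and !R.
      branch 2.2 (add F (T && P)):
        F (U && Q): β-rule — branch into F U  //  F Q.
          branch 2.2.1 (add F U):
            F (T && P): β-rule — branch into F T  //  F P.
              branch 2.2.1.1 (add F T):
                ○ open, literals {R=F, T=F, U=F}.
              branch 2.2.1.2 (add F P):
                ○ open, literals {P=F, R=F, U=F}.
          branch 2.2.2 (add F Q):
            F (T && P): β-rule — branch into F T  //  F P.
              branch 2.2.2.1 (add F T):
                ○ open, literals {Q=F, R=F, T=F}.
              branch 2.2.2.2 (add F P):
                ○ open, literals {P=F, Q=F, R=F}.
2 branches closed, 5 open.
Each open branch fixes some atoms; the unmentioned ones are free. Counting distinct full assignments: branch {P=T, Q=T, R=F, T=T, U=T} (S) contributes 2 new; branch {R=F, T=F, U=F} (P, Q, S) contributes 8 new; branch {P=F, R=F, U=F} (Q, S, T) contributes 4 new; branch {Q=F, R=F, T=F} (P, S, U) contributes 4 new; branch {P=F, Q=F, R=F} (S, T, U) contributes 2 new. Total: 20.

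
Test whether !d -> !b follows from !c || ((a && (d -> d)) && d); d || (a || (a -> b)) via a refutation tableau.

Initial set: {(!c || ((a && (d -> d)) && d)); (d || (a || (a -> b))); !(!d -> !b)}.
!(!d -> !b): α-rule — add !d, !!b.
(!c || ((a && (d -> d)) && d)): β-rule — branch into !c  //  ((a && (d -> d)) && d).
  branch 1 (add !c):
    (d || (a || (a -> b))): β-rule — branch into d  //  (a || (a -> b)).
      branch 1.1 (add d):
        × closes — contains both d and !d.
      branch 1.2 (add (a || (a -> b))):
        (a || (a -> b)): β-rule — branch into a  //  (a -> b).
          branch 1.2.1 (add a):
            ○ open, literals {a=true, b=true, c=false, d=false}.
          branch 1.2.2 (add (a -> b)):
            (a -> b): β-rule — branch into !a  //  b.
              branch 1.2.2.1 (add !a):
                ○ open, literals {a=false, b=true, c=false, d=false}.
              branch 1.2.2.2 (add b):
                ○ open, literals {b=true, c=false, d=false}.
  branch 2 (add ((a && (d -> d)) && d)):
    ((a && (d -> d)) && d): α-rule — add (a && (d -> d)), d.
    × closes — contains both d and !d.
2 branches closed, 3 open.
An open branch gives a countermodel: a=true, b=true, c=false, d=false (unmentioned atoms arbitrary); the premises hold there but the conclusion fails.

No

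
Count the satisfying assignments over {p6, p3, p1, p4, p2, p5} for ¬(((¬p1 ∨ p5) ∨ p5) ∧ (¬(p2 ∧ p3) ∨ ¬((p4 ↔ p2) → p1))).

Initial set: {¬(((¬p1 ∨ p5) ∨ p5) ∧ (¬(p2 ∧ p3) ∨ ¬((p4 ↔ p2) → p1)))}.
¬(((¬p1 ∨ p5) ∨ p5) ∧ (¬(p2 ∧ p3) ∨ ¬((p4 ↔ p2) → p1))): β-rule — branch into ¬((¬p1 ∨ p5) ∨ p5)  //  ¬(¬(p2 ∧ p3) ∨ ¬((p4 ↔ p2) → p1)).
  branch 1 (add ¬((¬p1 ∨ p5) ∨ p5)):
    ¬((¬p1 ∨ p5) ∨ p5): α-rule — add ¬(¬p1 ∨ p5), ¬p5.
    ¬(¬p1 ∨ p5): α-rule — add ¬¬p1, ¬p5.
    ○ open, literals {p1=1, p5=0}.
  branch 2 (add ¬(¬(p2 ∧ p3) ∨ ¬((p4 ↔ p2) → p1))):
    ¬(¬(p2 ∧ p3) ∨ ¬((p4 ↔ p2) → p1)): α-rule — add ¬¬(p2 ∧ p3), ¬¬((p4 ↔ p2) → p1).
    ¬¬(p2 ∧ p3): α-rule — add p2, p3.
    ¬¬((p4 ↔ p2) → p1): β-rule — branch into ¬(p4 ↔ p2)  //  p1.
      branch 2.1 (add ¬(p4 ↔ p2)):
        ¬(p4 ↔ p2): β-rule — branch into p4, ¬p2  //  ¬p4, p2.
          branch 2.1.1 (add p4, ¬p2):
            × closes — contains both p2 and ¬p2.
          branch 2.1.2 (add ¬p4, p2):
            ○ open, literals {p2=1, p3=1, p4=0}.
      branch 2.2 (add p1):
        ○ open, literals {p1=1, p2=1, p3=1}.
1 branch closed, 3 open.
Each open branch fixes some atoms; the unmentioned ones are free. Counting distinct full assignments: branch {p1=1, p5=0} (p6, p3, p4, p2) contributes 16 new; branch {p2=1, p3=1, p4=0} (p6, p1, p5) contributes 6 new; branch {p1=1, p2=1, p3=1} (p6, p4, p5) contributes 2 new. Total: 24.

24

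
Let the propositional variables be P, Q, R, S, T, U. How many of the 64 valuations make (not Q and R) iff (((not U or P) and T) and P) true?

40

Initial set: {T ((not Q and R) iff (((not U or P) and T) and P))}.
T ((not Q and R) iff (((not U or P) and T) and P)): β-rule — branch into T (not Q and R), T (((not U or P) and T) and P)  //  F (not Q and R), F (((not U or P) and T) and P).
  branch 1 (add T (not Q and R), T (((not U or P) and T) and P)):
    T (not Q and R): α-rule — add T not Q, T R.
    T (((not U or P) and T) and P): α-rule — add T ((not U or P) and T), T P.
    T ((not U or P) and T): α-rule — add T (not U or P), T T.
    T (not U or P): β-rule — branch into T not U  //  T P.
      branch 1.1 (add T not U):
        ○ open, literals {P=T, Q=F, R=T, T=T, U=F}.
      branch 1.2 (add T P):
        ○ open, literals {P=T, Q=F, R=T, T=T}.
  branch 2 (add F (not Q and R), F (((not U or P) and T) and P)):
    F (not Q and R): β-rule — branch into F not Q  //  F R.
      branch 2.1 (add F not Q):
        F (((not U or P) and T) and P): β-rule — branch into F ((not U or P) and T)  //  F P.
          branch 2.1.1 (add F ((not U or P) and T)):
            F ((not U or P) and T): β-rule — branch into F (not U or P)  //  F T.
              branch 2.1.1.1 (add F (not U or P)):
                F (not U or P): α-rule — add F not U, F P.
                ○ open, literals {P=F, Q=T, U=T}.
              branch 2.1.1.2 (add F T):
                ○ open, literals {Q=T, T=F}.
          branch 2.1.2 (add F P):
            ○ open, literals {P=F, Q=T}.
      branch 2.2 (add F R):
        F (((not U or P) and T) and P): β-rule — branch into F ((not U or P) and T)  //  F P.
          branch 2.2.1 (add F ((not U or P) and T)):
            F ((not U or P) and T): β-rule — branch into F (not U or P)  //  F T.
              branch 2.2.1.1 (add F (not U or P)):
                F (not U or P): α-rule — add F not U, F P.
                ○ open, literals {P=F, R=F, U=T}.
              branch 2.2.1.2 (add F T):
                ○ open, literals {R=F, T=F}.
          branch 2.2.2 (add F P):
            ○ open, literals {P=F, R=F}.
0 branches closed, 8 open.
Each open branch fixes some atoms; the unmentioned ones are free. Counting distinct full assignments: branch {P=T, Q=F, R=T, T=T, U=F} (S) contributes 2 new; branch {P=T, Q=F, R=T, T=T} (S, U) contributes 2 new; branch {P=F, Q=T, U=T} (R, S, T) contributes 8 new; branch {Q=T, T=F} (P, R, S, U) contributes 12 new; branch {P=F, Q=T} (R, S, T, U) contributes 4 new; branch {P=F, R=F, U=T} (Q, S, T) contributes 4 new; branch {R=F, T=F} (P, Q, S, U) contributes 6 new; branch {P=F, R=F} (Q, S, T, U) contributes 2 new. Total: 40.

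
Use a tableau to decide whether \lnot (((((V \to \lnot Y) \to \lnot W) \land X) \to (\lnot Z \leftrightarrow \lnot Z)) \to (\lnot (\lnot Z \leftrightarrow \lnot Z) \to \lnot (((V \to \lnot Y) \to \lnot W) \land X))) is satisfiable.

Unsatisfiable

Initial set: {\lnot (((((V \to \lnot Y) \to \lnot W) \land X) \to (\lnot Z \leftrightarrow \lnot Z)) \to (\lnot (\lnot Z \leftrightarrow \lnot Z) \to \lnot (((V \to \lnot Y) \to \lnot W) \land X)))}.
\lnot (((((V \to \lnot Y) \to \lnot W) \land X) \to (\lnot Z \leftrightarrow \lnot Z)) \to (\lnot (\lnot Z \leftrightarrow \lnot Z) \to \lnot (((V \to \lnot Y) \to \lnot W) \land X))): α-rule — add ((((V \to \lnot Y) \to \lnot W) \land X) \to (\lnot Z \leftrightarrow \lnot Z)), \lnot (\lnot (\lnot Z \leftrightarrow \lnot Z) \to \lnot (((V \to \lnot Y) \to \lnot W) \land X)).
\lnot (\lnot (\lnot Z \leftrightarrow \lnot Z) \to \lnot (((V \to \lnot Y) \to \lnot W) \land X)): α-rule — add \lnot (\lnot Z \leftrightarrow \lnot Z), \lnot \lnot (((V \to \lnot Y) \to \lnot W) \land X).
\lnot \lnot (((V \to \lnot Y) \to \lnot W) \land X): α-rule — add ((V \to \lnot Y) \to \lnot W), X.
((((V \to \lnot Y) \to \lnot W) \land X) \to (\lnot Z \leftrightarrow \lnot Z)): β-rule — branch into \lnot (((V \to \lnot Y) \to \lnot W) \land X)  //  (\lnot Z \leftrightarrow \lnot Z).
  branch 1 (add \lnot (((V \to \lnot Y) \to \lnot W) \land X)):
    \lnot (\lnot Z \leftrightarrow \lnot Z): β-rule — branch into \lnot Z, \lnot \lnot Z  //  \lnot \lnot Z, \lnot Z.
      branch 1.1 (add \lnot Z, \lnot \lnot Z):
        × closes — contains both Z and \lnot Z.
      branch 1.2 (add \lnot \lnot Z, \lnot Z):
        × closes — contains both Z and \lnot Z.
  branch 2 (add (\lnot Z \leftrightarrow \lnot Z)):
    \lnot (\lnot Z \leftrightarrow \lnot Z): β-rule — branch into \lnot Z, \lnot \lnot Z  //  \lnot \lnot Z, \lnot Z.
      branch 2.1 (add \lnot Z, \lnot \lnot Z):
        × closes — contains both Z and \lnot Z.
      branch 2.2 (add \lnot \lnot Z, \lnot Z):
        × closes — contains both Z and \lnot Z.
All 4 branches close.
Every branch closed; the formula is unsatisfiable.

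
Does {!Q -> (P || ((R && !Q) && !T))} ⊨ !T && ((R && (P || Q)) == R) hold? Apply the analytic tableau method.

Initial set: {(!Q -> (P || ((R && !Q) && !T))); !(!T && ((R && (P || Q)) == R))}.
(!Q -> (P || ((R && !Q) && !T))): β-rule — branch into !!Q  //  (P || ((R && !Q) && !T)).
  branch 1 (add !!Q):
    !(!T && ((R && (P || Q)) == R)): β-rule — branch into !!T  //  !((R && (P || Q)) == R).
      branch 1.1 (add !!T):
        ○ open, literals {Q=true, T=true}.
      branch 1.2 (add !((R && (P || Q)) == R)):
        !((R && (P || Q)) == R): β-rule — branch into (R && (P || Q)), !R  //  !(R && (P || Q)), R.
          branch 1.2.1 (add (R && (P || Q)), !R):
            (R && (P || Q)): α-rule — add R, (P || Q).
            × closes — contains both R and !R.
          branch 1.2.2 (add !(R && (P || Q)), R):
            !(R && (P || Q)): β-rule — branch into !R  //  !(P || Q).
              branch 1.2.2.1 (add !R):
                × closes — contains both R and !R.
              branch 1.2.2.2 (add !(P || Q)):
                !(P || Q): α-rule — add !P, !Q.
                × closes — contains both Q and !Q.
  branch 2 (add (P || ((R && !Q) && !T))):
    !(!T && ((R && (P || Q)) == R)): β-rule — branch into !!T  //  !((R && (P || Q)) == R).
      branch 2.1 (add !!T):
        (P || ((R && !Q) && !T)): β-rule — branch into P  //  ((R && !Q) && !T).
          branch 2.1.1 (add P):
            ○ open, literals {P=true, T=true}.
          branch 2.1.2 (add ((R && !Q) && !T)):
            ((R && !Q) && !T): α-rule — add (R && !Q), !T.
            × closes — contains both T and !T.
      branch 2.2 (add !((R && (P || Q)) == R)):
        (P || ((R && !Q) && !T)): β-rule — branch into P  //  ((R && !Q) && !T).
          branch 2.2.1 (add P):
            !((R && (P || Q)) == R): β-rule — branch into (R && (P || Q)), !R  //  !(R && (P || Q)), R.
              branch 2.2.1.1 (add (R && (P || Q)), !R):
                (R && (P || Q)): α-rule — add R, (P || Q).
                × closes — contains both R and !R.
              branch 2.2.1.2 (add !(R && (P || Q)), R):
                !(R && (P || Q)): β-rule — branch into !R  //  !(P || Q).
                  branch 2.2.1.2.1 (add !R):
                    × closes — contains both R and !R.
                  branch 2.2.1.2.2 (add !(P || Q)):
                    !(P || Q): α-rule — add !P, !Q.
                    × closes — contains both P and !P.
          branch 2.2.2 (add ((R && !Q) && !T)):
            ((R && !Q) && !T): α-rule — add (R && !Q), !T.
            (R && !Q): α-rule — add R, !Q.
            !((R && (P || Q)) == R): β-rule — branch into (R && (P || Q)), !R  //  !(R && (P || Q)), R.
              branch 2.2.2.1 (add (R && (P || Q)), !R):
                × closes — contains both R and !R.
              branch 2.2.2.2 (add !(R && (P || Q)), R):
                !(R && (P || Q)): β-rule — branch into !R  //  !(P || Q).
                  branch 2.2.2.2.1 (add !R):
                    × closes — contains both R and !R.
                  branch 2.2.2.2.2 (add !(P || Q)):
                    !(P || Q): α-rule — add !P, !Q.
                    ○ open, literals {P=false, Q=false, R=true, T=false}.
9 branches closed, 3 open.
An open branch gives a countermodel: Q=true, T=true (unmentioned atoms arbitrary); the premises hold there but the conclusion fails.

No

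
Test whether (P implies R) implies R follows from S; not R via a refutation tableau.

No

Initial set: {S; not R; not ((P implies R) implies R)}.
not ((P implies R) implies R): α-rule — add (P implies R), not R.
(P implies R): β-rule — branch into not P  //  R.
  branch 1 (add not P):
    ○ open, literals {P=0, R=0, S=1}.
  branch 2 (add R):
    × closes — contains both R and not R.
1 branch closed, 1 open.
An open branch gives a countermodel: P=0, R=0, S=1 (unmentioned atoms arbitrary); the premises hold there but the conclusion fails.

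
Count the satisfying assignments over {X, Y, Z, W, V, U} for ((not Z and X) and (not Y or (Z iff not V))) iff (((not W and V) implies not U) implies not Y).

Initial set: {T (((not Z and X) and (not Y or (Z iff not V))) iff (((not W and V) implies not U) implies not Y))}.
T (((not Z and X) and (not Y or (Z iff not V))) iff (((not W and V) implies not U) implies not Y)): β-rule — branch into T ((not Z and X) and (not Y or (Z iff not V))), T (((not W and V) implies not U) implies not Y)  //  F ((not Z and X) and (not Y or (Z iff not V))), F (((not W and V) implies not U) implies not Y).
  branch 1 (add T ((not Z and X) and (not Y or (Z iff not V))), T (((not W and V) implies not U) implies not Y)):
    T ((not Z and X) and (not Y or (Z iff not V))): α-rule — add T (not Z and X), T (not Y or (Z iff not V)).
    T (not Z and X): α-rule — add T not Z, T X.
    T (((not W and V) implies not U) implies not Y): β-rule — branch into F ((not W and V) implies not U)  //  T not Y.
      branch 1.1 (add F ((not W and V) implies not U)):
        F ((not W and V) implies not U): α-rule — add T (not W and V), F not U.
        T (not W and V): α-rule — add T not W, T V.
        T (not Y or (Z iff not V)): β-rule — branch into T not Y  //  T (Z iff not V).
          branch 1.1.1 (add T not Y):
            ○ open, literals {U=1, V=1, W=0, X=1, Y=0, Z=0}.
          branch 1.1.2 (add T (Z iff not V)):
            T (Z iff not V): β-rule — branch into T Z, T not V  //  F Z, F not V.
              branch 1.1.2.1 (add T Z, T not V):
                × closes — contains both Z and not Z.
              branch 1.1.2.2 (add F Z, F not V):
                ○ open, literals {U=1, V=1, W=0, X=1, Z=0}.
      branch 1.2 (add T not Y):
        T (not Y or (Z iff not V)): β-rule — branch into T not Y  //  T (Z iff not V).
          branch 1.2.1 (add T not Y):
            ○ open, literals {X=1, Y=0, Z=0}.
          branch 1.2.2 (add T (Z iff not V)):
            T (Z iff not V): β-rule — branch into T Z, T not V  //  F Z, F not V.
              branch 1.2.2.1 (add T Z, T not V):
                × closes — contains both Z and not Z.
              branch 1.2.2.2 (add F Z, F not V):
                ○ open, literals {V=1, X=1, Y=0, Z=0}.
  branch 2 (add F ((not Z and X) and (not Y or (Z iff not V))), F (((not W and V) implies not U) implies not Y)):
    F (((not W and V) implies not U) implies not Y): α-rule — add T ((not W and V) implies not U), F not Y.
    F ((not Z and X) and (not Y or (Z iff not V))): β-rule — branch into F (not Z and X)  //  F (not Y or (Z iff not V)).
      branch 2.1 (add F (not Z and X)):
        T ((not W and V) implies not U): β-rule — branch into F (not W and V)  //  T not U.
          branch 2.1.1 (add F (not W and V)):
            F (not Z and X): β-rule — branch into F not Z  //  F X.
              branch 2.1.1.1 (add F not Z):
                F (not W and V): β-rule — branch into F not W  //  F V.
                  branch 2.1.1.1.1 (add F not W):
                    ○ open, literals {W=1, Y=1, Z=1}.
                  branch 2.1.1.1.2 (add F V):
                    ○ open, literals {V=0, Y=1, Z=1}.
              branch 2.1.1.2 (add F X):
                F (not W and V): β-rule — branch into F not W  //  F V.
                  branch 2.1.1.2.1 (add F not W):
                    ○ open, literals {W=1, X=0, Y=1}.
                  branch 2.1.1.2.2 (add F V):
                    ○ open, literals {V=0, X=0, Y=1}.
          branch 2.1.2 (add T not U):
            F (not Z and X): β-rule — branch into F not Z  //  F X.
              branch 2.1.2.1 (add F not Z):
                ○ open, literals {U=0, Y=1, Z=1}.
              branch 2.1.2.2 (add F X):
                ○ open, literals {U=0, X=0, Y=1}.
      branch 2.2 (add F (not Y or (Z iff not V))):
        F (not Y or (Z iff not V)): α-rule — add F not Y, F (Z iff not V).
        T ((not W and V) implies not U): β-rule — branch into F (not W and V)  //  T not U.
          branch 2.2.1 (add F (not W and V)):
            F (Z iff not V): β-rule — branch into T Z, F not V  //  F Z, T not V.
              branch 2.2.1.1 (add T Z, F not V):
                F (not W and V): β-rule — branch into F not W  //  F V.
                  branch 2.2.1.1.1 (add F not W):
                    ○ open, literals {V=1, W=1, Y=1, Z=1}.
                  branch 2.2.1.1.2 (add F V):
                    × closes — contains both V and not V.
              branch 2.2.1.2 (add F Z, T not V):
                F (not W and V): β-rule — branch into F not W  //  F V.
                  branch 2.2.1.2.1 (add F not W):
                    ○ open, literals {V=0, W=1, Y=1, Z=0}.
                  branch 2.2.1.2.2 (add F V):
                    ○ open, literals {V=0, Y=1, Z=0}.
          branch 2.2.2 (add T not U):
            F (Z iff not V): β-rule — branch into T Z, F not V  //  F Z, T not V.
              branch 2.2.2.1 (add T Z, F not V):
                ○ open, literals {U=0, V=1, Y=1, Z=1}.
              branch 2.2.2.2 (add F Z, T not V):
                ○ open, literals {U=0, V=0, Y=1, Z=0}.
3 branches closed, 15 open.
Each open branch fixes some atoms; the unmentioned ones are free. Counting distinct full assignments: branch {U=1, V=1, W=0, X=1, Y=0, Z=0} (none free) contributes 1 new; branch {U=1, V=1, W=0, X=1, Z=0} (Y) contributes 1 new; branch {X=1, Y=0, Z=0} (W, V, U) contributes 7 new; branch {V=1, X=1, Y=0, Z=0} (W, U) contributes 0 new; branch {W=1, Y=1, Z=1} (X, V, U) contributes 8 new; branch {V=0, Y=1, Z=1} (X, W, U) contributes 4 new; branch {W=1, X=0, Y=1} (Z, V, U) contributes 4 new; branch {V=0, X=0, Y=1} (Z, W, U) contributes 2 new; branch {U=0, Y=1, Z=1} (X, W, V) contributes 2 new; branch {U=0, X=0, Y=1} (Z, W, V) contributes 1 new; branch {V=1, W=1, Y=1, Z=1} (X, U) contributes 0 new; branch {V=0, W=1, Y=1, Z=0} (X, U) contributes 2 new; branch {V=0, Y=1, Z=0} (X, W, U) contributes 2 new; branch {U=0, V=1, Y=1, Z=1} (X, W) contributes 0 new; branch {U=0, V=0, Y=1, Z=0} (X, W) contributes 0 new. Total: 34.

34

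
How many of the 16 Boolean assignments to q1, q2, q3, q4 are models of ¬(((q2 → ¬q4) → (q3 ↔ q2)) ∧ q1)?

11

Initial set: {¬(((q2 → ¬q4) → (q3 ↔ q2)) ∧ q1)}.
¬(((q2 → ¬q4) → (q3 ↔ q2)) ∧ q1): β-rule — branch into ¬((q2 → ¬q4) → (q3 ↔ q2))  //  ¬q1.
  branch 1 (add ¬((q2 → ¬q4) → (q3 ↔ q2))):
    ¬((q2 → ¬q4) → (q3 ↔ q2)): α-rule — add (q2 → ¬q4), ¬(q3 ↔ q2).
    (q2 → ¬q4): β-rule — branch into ¬q2  //  ¬q4.
      branch 1.1 (add ¬q2):
        ¬(q3 ↔ q2): β-rule — branch into q3, ¬q2  //  ¬q3, q2.
          branch 1.1.1 (add q3, ¬q2):
            ○ open, literals {q2=0, q3=1}.
          branch 1.1.2 (add ¬q3, q2):
            × closes — contains both q2 and ¬q2.
      branch 1.2 (add ¬q4):
        ¬(q3 ↔ q2): β-rule — branch into q3, ¬q2  //  ¬q3, q2.
          branch 1.2.1 (add q3, ¬q2):
            ○ open, literals {q2=0, q3=1, q4=0}.
          branch 1.2.2 (add ¬q3, q2):
            ○ open, literals {q2=1, q3=0, q4=0}.
  branch 2 (add ¬q1):
    ○ open, literals {q1=0}.
1 branch closed, 4 open.
Each open branch fixes some atoms; the unmentioned ones are free. Counting distinct full assignments: branch {q2=0, q3=1} (q1, q4) contributes 4 new; branch {q2=0, q3=1, q4=0} (q1) contributes 0 new; branch {q2=1, q3=0, q4=0} (q1) contributes 2 new; branch {q1=0} (q2, q3, q4) contributes 5 new. Total: 11.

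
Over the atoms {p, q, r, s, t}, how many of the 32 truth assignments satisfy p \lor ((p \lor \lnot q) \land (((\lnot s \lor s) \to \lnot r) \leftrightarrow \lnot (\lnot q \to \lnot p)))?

Initial set: {(p \lor ((p \lor \lnot q) \land (((\lnot s \lor s) \to \lnot r) \leftrightarrow \lnot (\lnot q \to \lnot p))))}.
(p \lor ((p \lor \lnot q) \land (((\lnot s \lor s) \to \lnot r) \leftrightarrow \lnot (\lnot q \to \lnot p)))): β-rule — branch into p  //  ((p \lor \lnot q) \land (((\lnot s \lor s) \to \lnot r) \leftrightarrow \lnot (\lnot q \to \lnot p))).
  branch 1 (add p):
    ○ open, literals {p=true}.
  branch 2 (add ((p \lor \lnot q) \land (((\lnot s \lor s) \to \lnot r) \leftrightarrow \lnot (\lnot q \to \lnot p)))):
    ((p \lor \lnot q) \land (((\lnot s \lor s) \to \lnot r) \leftrightarrow \lnot (\lnot q \to \lnot p))): α-rule — add (p \lor \lnot q), (((\lnot s \lor s) \to \lnot r) \leftrightarrow \lnot (\lnot q \to \lnot p)).
    (p \lor \lnot q): β-rule — branch into p  //  \lnot q.
      branch 2.1 (add p):
        (((\lnot s \lor s) \to \lnot r) \leftrightarrow \lnot (\lnot q \to \lnot p)): β-rule — branch into ((\lnot s \lor s) \to \lnot r), \lnot (\lnot q \to \lnot p)  //  \lnot ((\lnot s \lor s) \to \lnot r), \lnot \lnot (\lnot q \to \lnot p).
          branch 2.1.1 (add ((\lnot s \lor s) \to \lnot r), \lnot (\lnot q \to \lnot p)):
            \lnot (\lnot q \to \lnot p): α-rule — add \lnot q, \lnot \lnot p.
            ((\lnot s \lor s) \to \lnot r): β-rule — branch into \lnot (\lnot s \lor s)  //  \lnot r.
              branch 2.1.1.1 (add \lnot (\lnot s \lor s)):
                \lnot (\lnot s \lor s): α-rule — add \lnot \lnot s, \lnot s.
                × closes — contains both s and \lnot s.
              branch 2.1.1.2 (add \lnot r):
                ○ open, literals {p=true, q=false, r=false}.
          branch 2.1.2 (add \lnot ((\lnot s \lor s) \to \lnot r), \lnot \lnot (\lnot q \to \lnot p)):
            \lnot ((\lnot s \lor s) \to \lnot r): α-rule — add (\lnot s \lor s), \lnot \lnot r.
            \lnot \lnot (\lnot q \to \lnot p): β-rule — branch into \lnot \lnot q  //  \lnot p.
              branch 2.1.2.1 (add \lnot \lnot q):
                (\lnot s \lor s): β-rule — branch into \lnot s  //  s.
                  branch 2.1.2.1.1 (add \lnot s):
                    ○ open, literals {p=true, q=true, r=true, s=false}.
                  branch 2.1.2.1.2 (add s):
                    ○ open, literals {p=true, q=true, r=true, s=true}.
              branch 2.1.2.2 (add \lnot p):
                × closes — contains both p and \lnot p.
      branch 2.2 (add \lnot q):
        (((\lnot s \lor s) \to \lnot r) \leftrightarrow \lnot (\lnot q \to \lnot p)): β-rule — branch into ((\lnot s \lor s) \to \lnot r), \lnot (\lnot q \to \lnot p)  //  \lnot ((\lnot s \lor s) \to \lnot r), \lnot \lnot (\lnot q \to \lnot p).
          branch 2.2.1 (add ((\lnot s \lor s) \to \lnot r), \lnot (\lnot q \to \lnot p)):
            \lnot (\lnot q \to \lnot p): α-rule — add \lnot q, \lnot \lnot p.
            ((\lnot s \lor s) \to \lnot r): β-rule — branch into \lnot (\lnot s \lor s)  //  \lnot r.
              branch 2.2.1.1 (add \lnot (\lnot s \lor s)):
                \lnot (\lnot s \lor s): α-rule — add \lnot \lnot s, \lnot s.
                × closes — contains both s and \lnot s.
              branch 2.2.1.2 (add \lnot r):
                ○ open, literals {p=true, q=false, r=false}.
          branch 2.2.2 (add \lnot ((\lnot s \lor s) \to \lnot r), \lnot \lnot (\lnot q \to \lnot p)):
            \lnot ((\lnot s \lor s) \to \lnot r): α-rule — add (\lnot s \lor s), \lnot \lnot r.
            \lnot \lnot (\lnot q \to \lnot p): β-rule — branch into \lnot \lnot q  //  \lnot p.
              branch 2.2.2.1 (add \lnot \lnot q):
                × closes — contains both q and \lnot q.
              branch 2.2.2.2 (add \lnot p):
                (\lnot s \lor s): β-rule — branch into \lnot s  //  s.
                  branch 2.2.2.2.1 (add \lnot s):
                    ○ open, literals {p=false, q=false, r=true, s=false}.
                  branch 2.2.2.2.2 (add s):
                    ○ open, literals {p=false, q=false, r=true, s=true}.
4 branches closed, 7 open.
Each open branch fixes some atoms; the unmentioned ones are free. Counting distinct full assignments: branch {p=true} (q, r, s, t) contributes 16 new; branch {p=true, q=false, r=false} (s, t) contributes 0 new; branch {p=true, q=true, r=true, s=false} (t) contributes 0 new; branch {p=true, q=true, r=true, s=true} (t) contributes 0 new; branch {p=true, q=false, r=false} (s, t) contributes 0 new; branch {p=false, q=false, r=true, s=false} (t) contributes 2 new; branch {p=false, q=false, r=true, s=true} (t) contributes 2 new. Total: 20.

20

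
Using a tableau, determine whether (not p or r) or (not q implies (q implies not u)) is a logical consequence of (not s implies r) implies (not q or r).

Yes

Initial set: {((not s implies r) implies (not q or r)); not ((not p or r) or (not q implies (q implies not u)))}.
not ((not p or r) or (not q implies (q implies not u))): α-rule — add not (not p or r), not (not q implies (q implies not u)).
not (not p or r): α-rule — add not not p, not r.
not (not q implies (q implies not u)): α-rule — add not q, not (q implies not u).
not (q implies not u): α-rule — add q, not not u.
× closes — contains both q and not q.
All 1 branch closes.
Every branch closed, so the premises entail the conclusion.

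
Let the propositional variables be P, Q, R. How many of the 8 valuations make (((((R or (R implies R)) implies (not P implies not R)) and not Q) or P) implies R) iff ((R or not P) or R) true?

7

Initial set: {((((((R or (R implies R)) implies (not P implies not R)) and not Q) or P) implies R) iff ((R or not P) or R))}.
((((((R or (R implies R)) implies (not P implies not R)) and not Q) or P) implies R) iff ((R or not P) or R)): β-rule — branch into (((((R or (R implies R)) implies (not P implies not R)) and not Q) or P) implies R), ((R or not P) or R)  //  not (((((R or (R implies R)) implies (not P implies not R)) and not Q) or P) implies R), not ((R or not P) or R).
  branch 1 (add (((((R or (R implies R)) implies (not P implies not R)) and not Q) or P) implies R), ((R or not P) or R)):
    (((((R or (R implies R)) implies (not P implies not R)) and not Q) or P) implies R): β-rule — branch into not ((((R or (R implies R)) implies (not P implies not R)) and not Q) or P)  //  R.
      branch 1.1 (add not ((((R or (R implies R)) implies (not P implies not R)) and not Q) or P)):
        not ((((R or (R implies R)) implies (not P implies not R)) and not Q) or P): α-rule — add not (((R or (R implies R)) implies (not P implies not R)) and not Q), not P.
        ((R or not P) or R): β-rule — branch into (R or not P)  //  R.
          branch 1.1.1 (add (R or not P)):
            not (((R or (R implies R)) implies (not P implies not R)) and not Q): β-rule — branch into not ((R or (R implies R)) implies (not P implies not R))  //  not not Q.
              branch 1.1.1.1 (add not ((R or (R implies R)) implies (not P implies not R))):
                not ((R or (R implies R)) implies (not P implies not R)): α-rule — add (R or (R implies R)), not (not P implies not R).
                not (not P implies not R): α-rule — add not P, not not R.
                (R or not P): β-rule — branch into R  //  not P.
                  branch 1.1.1.1.1 (add R):
                    (R or (R implies R)): β-rule — branch into R  //  (R implies R).
                      branch 1.1.1.1.1.1 (add R):
                        ○ open, literals {P=false, R=true}.
                      branch 1.1.1.1.1.2 (add (R implies R)):
                        (R implies R): β-rule — branch into not R  //  R.
                          branch 1.1.1.1.1.2.1 (add not R):
                            × closes — contains both R and not R.
                          branch 1.1.1.1.1.2.2 (add R):
                            ○ open, literals {P=false, R=true}.
                  branch 1.1.1.1.2 (add not P):
                    (R or (R implies R)): β-rule — branch into R  //  (R implies R).
                      branch 1.1.1.1.2.1 (add R):
                        ○ open, literals {P=false, R=true}.
                      branch 1.1.1.1.2.2 (add (R implies R)):
                        (R implies R): β-rule — branch into not R  //  R.
                          branch 1.1.1.1.2.2.1 (add not R):
                            × closes — contains both R and not R.
                          branch 1.1.1.1.2.2.2 (add R):
                            ○ open, literals {P=false, R=true}.
              branch 1.1.1.2 (add not not Q):
                (R or not P): β-rule — branch into R  //  not P.
                  branch 1.1.1.2.1 (add R):
                    ○ open, literals {P=false, Q=true, R=true}.
                  branch 1.1.1.2.2 (add not P):
                    ○ open, literals {P=false, Q=true}.
          branch 1.1.2 (add R):
            not (((R or (R implies R)) implies (not P implies not R)) and not Q): β-rule — branch into not ((R or (R implies R)) implies (not P implies not R))  //  not not Q.
              branch 1.1.2.1 (add not ((R or (R implies R)) implies (not P implies not R))):
                not ((R or (R implies R)) implies (not P implies not R)): α-rule — add (R or (R implies R)), not (not P implies not R).
                not (not P implies not R): α-rule — add not P, not not R.
                (R or (R implies R)): β-rule — branch into R  //  (R implies R).
                  branch 1.1.2.1.1 (add R):
                    ○ open, literals {P=false, R=true}.
                  branch 1.1.2.1.2 (add (R implies R)):
                    (R implies R): β-rule — branch into not R  //  R.
                      branch 1.1.2.1.2.1 (add not R):
                        × closes — contains both R and not R.
                      branch 1.1.2.1.2.2 (add R):
                        ○ open, literals {P=false, R=true}.
              branch 1.1.2.2 (add not not Q):
                ○ open, literals {P=false, Q=true, R=true}.
      branch 1.2 (add R):
        ((R or not P) or R): β-rule — branch into (R or not P)  //  R.
          branch 1.2.1 (add (R or not P)):
            (R or not P): β-rule — branch into R  //  not P.
              branch 1.2.1.1 (add R):
                ○ open, literals {R=true}.
              branch 1.2.1.2 (add not P):
                ○ open, literals {P=false, R=true}.
          branch 1.2.2 (add R):
            ○ open, literals {R=true}.
  branch 2 (add not (((((R or (R implies R)) implies (not P implies not R)) and not Q) or P) implies R), not ((R or not P) or R)):
    not (((((R or (R implies R)) implies (not P implies not R)) and not Q) or P) implies R): α-rule — add ((((R or (R implies R)) implies (not P implies not R)) and not Q) or P), not R.
    not ((R or not P) or R): α-rule — add not (R or not P), not R.
    not (R or not P): α-rule — add not R, not not P.
    ((((R or (R implies R)) implies (not P implies not R)) and not Q) or P): β-rule — branch into (((R or (R implies R)) implies (not P implies not R)) and not Q)  //  P.
      branch 2.1 (add (((R or (R implies R)) implies (not P implies not R)) and not Q)):
        (((R or (R implies R)) implies (not P implies not R)) and not Q): α-rule — add ((R or (R implies R)) implies (not P implies not R)), not Q.
        ((R or (R implies R)) implies (not P implies not R)): β-rule — branch into not (R or (R implies R))  //  (not P implies not R).
          branch 2.1.1 (add not (R or (R implies R))):
            not (R or (R implies R)): α-rule — add not R, not (R implies R).
            not (R implies R): α-rule — add R, not R.
            × closes — contains both R and not R.
          branch 2.1.2 (add (not P implies not R)):
            (not P implies not R): β-rule — branch into not not P  //  not R.
              branch 2.1.2.1 (add not not P):
                ○ open, literals {P=true, Q=false, R=false}.
              branch 2.1.2.2 (add not R):
                ○ open, literals {P=true, Q=false, R=false}.
      branch 2.2 (add P):
        ○ open, literals {P=true, R=false}.
4 branches closed, 15 open.
Each open branch fixes some atoms; the unmentioned ones are free. Counting distinct full assignments: branch {P=false, R=true} (Q) contributes 2 new; branch {P=false, R=true} (Q) contributes 0 new; branch {P=false, R=true} (Q) contributes 0 new; branch {P=false, R=true} (Q) contributes 0 new; branch {P=false, Q=true, R=true} (none free) contributes 0 new; branch {P=false, Q=true} (R) contributes 1 new; branch {P=false, R=true} (Q) contributes 0 new; branch {P=false, R=true} (Q) contributes 0 new; branch {P=false, Q=true, R=true} (none free) contributes 0 new; branch {R=true} (P, Q) contributes 2 new; branch {P=false, R=true} (Q) contributes 0 new; branch {R=true} (P, Q) contributes 0 new; branch {P=true, Q=false, R=false} (none free) contributes 1 new; branch {P=true, Q=false, R=false} (none free) contributes 0 new; branch {P=true, R=false} (Q) contributes 1 new. Total: 7.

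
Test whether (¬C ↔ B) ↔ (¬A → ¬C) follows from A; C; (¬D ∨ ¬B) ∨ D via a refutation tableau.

No

Initial set: {A; C; ((¬D ∨ ¬B) ∨ D); ¬((¬C ↔ B) ↔ (¬A → ¬C))}.
((¬D ∨ ¬B) ∨ D): β-rule — branch into (¬D ∨ ¬B)  //  D.
  branch 1 (add (¬D ∨ ¬B)):
    ¬((¬C ↔ B) ↔ (¬A → ¬C)): β-rule — branch into (¬C ↔ B), ¬(¬A → ¬C)  //  ¬(¬C ↔ B), (¬A → ¬C).
      branch 1.1 (add (¬C ↔ B), ¬(¬A → ¬C)):
        ¬(¬A → ¬C): α-rule — add ¬A, ¬¬C.
        × closes — contains both A and ¬A.
      branch 1.2 (add ¬(¬C ↔ B), (¬A → ¬C)):
        (¬D ∨ ¬B): β-rule — branch into ¬D  //  ¬B.
          branch 1.2.1 (add ¬D):
            ¬(¬C ↔ B): β-rule — branch into ¬C, ¬B  //  ¬¬C, B.
              branch 1.2.1.1 (add ¬C, ¬B):
                × closes — contains both C and ¬C.
              branch 1.2.1.2 (add ¬¬C, B):
                (¬A → ¬C): β-rule — branch into ¬¬A  //  ¬C.
                  branch 1.2.1.2.1 (add ¬¬A):
                    ○ open, literals {A=1, B=1, C=1, D=0}.
                  branch 1.2.1.2.2 (add ¬C):
                    × closes — contains both C and ¬C.
          branch 1.2.2 (add ¬B):
            ¬(¬C ↔ B): β-rule — branch into ¬C, ¬B  //  ¬¬C, B.
              branch 1.2.2.1 (add ¬C, ¬B):
                × closes — contains both C and ¬C.
              branch 1.2.2.2 (add ¬¬C, B):
                × closes — contains both B and ¬B.
  branch 2 (add D):
    ¬((¬C ↔ B) ↔ (¬A → ¬C)): β-rule — branch into (¬C ↔ B), ¬(¬A → ¬C)  //  ¬(¬C ↔ B), (¬A → ¬C).
      branch 2.1 (add (¬C ↔ B), ¬(¬A → ¬C)):
        ¬(¬A → ¬C): α-rule — add ¬A, ¬¬C.
        × closes — contains both A and ¬A.
      branch 2.2 (add ¬(¬C ↔ B), (¬A → ¬C)):
        ¬(¬C ↔ B): β-rule — branch into ¬C, ¬B  //  ¬¬C, B.
          branch 2.2.1 (add ¬C, ¬B):
            × closes — contains both C and ¬C.
          branch 2.2.2 (add ¬¬C, B):
            (¬A → ¬C): β-rule — branch into ¬¬A  //  ¬C.
              branch 2.2.2.1 (add ¬¬A):
                ○ open, literals {A=1, B=1, C=1, D=1}.
              branch 2.2.2.2 (add ¬C):
                × closes — contains both C and ¬C.
8 branches closed, 2 open.
An open branch gives a countermodel: A=1, B=1, C=1, D=0 (unmentioned atoms arbitrary); the premises hold there but the conclusion fails.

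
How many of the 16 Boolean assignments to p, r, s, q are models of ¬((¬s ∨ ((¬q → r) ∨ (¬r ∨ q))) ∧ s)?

8

Initial set: {T ¬((¬s ∨ ((¬q → r) ∨ (¬r ∨ q))) ∧ s)}.
T ¬((¬s ∨ ((¬q → r) ∨ (¬r ∨ q))) ∧ s): β-rule — branch into F (¬s ∨ ((¬q → r) ∨ (¬r ∨ q)))  //  F s.
  branch 1 (add F (¬s ∨ ((¬q → r) ∨ (¬r ∨ q)))):
    F (¬s ∨ ((¬q → r) ∨ (¬r ∨ q))): α-rule — add F ¬s, F ((¬q → r) ∨ (¬r ∨ q)).
    F ((¬q → r) ∨ (¬r ∨ q)): α-rule — add F (¬q → r), F (¬r ∨ q).
    F (¬q → r): α-rule — add T ¬q, F r.
    F (¬r ∨ q): α-rule — add F ¬r, F q.
    × closes — contains both r and ¬r.
  branch 2 (add F s):
    ○ open, literals {s=0}.
1 branch closed, 1 open.
Each open branch fixes some atoms; the unmentioned ones are free. Counting distinct full assignments: branch {s=0} (p, r, q) contributes 8 new. Total: 8.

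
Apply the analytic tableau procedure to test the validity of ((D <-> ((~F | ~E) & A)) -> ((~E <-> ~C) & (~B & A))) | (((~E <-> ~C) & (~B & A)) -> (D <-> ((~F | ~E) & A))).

Valid

Assume the negation and expand:
Initial set: {~(((D <-> ((~F | ~E) & A)) -> ((~E <-> ~C) & (~B & A))) | (((~E <-> ~C) & (~B & A)) -> (D <-> ((~F | ~E) & A))))}.
~(((D <-> ((~F | ~E) & A)) -> ((~E <-> ~C) & (~B & A))) | (((~E <-> ~C) & (~B & A)) -> (D <-> ((~F | ~E) & A)))): α-rule — add ~((D <-> ((~F | ~E) & A)) -> ((~E <-> ~C) & (~B & A))), ~(((~E <-> ~C) & (~B & A)) -> (D <-> ((~F | ~E) & A))).
~((D <-> ((~F | ~E) & A)) -> ((~E <-> ~C) & (~B & A))): α-rule — add (D <-> ((~F | ~E) & A)), ~((~E <-> ~C) & (~B & A)).
~(((~E <-> ~C) & (~B & A)) -> (D <-> ((~F | ~E) & A))): α-rule — add ((~E <-> ~C) & (~B & A)), ~(D <-> ((~F | ~E) & A)).
((~E <-> ~C) & (~B & A)): α-rule — add (~E <-> ~C), (~B & A).
(~B & A): α-rule — add ~B, A.
(D <-> ((~F | ~E) & A)): β-rule — branch into D, ((~F | ~E) & A)  //  ~D, ~((~F | ~E) & A).
  branch 1 (add D, ((~F | ~E) & A)):
    ((~F | ~E) & A): α-rule — add (~F | ~E), A.
    ~((~E <-> ~C) & (~B & A)): β-rule — branch into ~(~E <-> ~C)  //  ~(~B & A).
      branch 1.1 (add ~(~E <-> ~C)):
        ~(D <-> ((~F | ~E) & A)): β-rule — branch into D, ~((~F | ~E) & A)  //  ~D, ((~F | ~E) & A).
          branch 1.1.1 (add D, ~((~F | ~E) & A)):
            (~E <-> ~C): β-rule — branch into ~E, ~C  //  ~~E, ~~C.
              branch 1.1.1.1 (add ~E, ~C):
                (~F | ~E): β-rule — branch into ~F  //  ~E.
                  branch 1.1.1.1.1 (add ~F):
                    ~(~E <-> ~C): β-rule — branch into ~E, ~~C  //  ~~E, ~C.
                      branch 1.1.1.1.1.1 (add ~E, ~~C):
                        × closes — contains both C and ~C.
                      branch 1.1.1.1.1.2 (add ~~E, ~C):
                        × closes — contains both E and ~E.
                  branch 1.1.1.1.2 (add ~E):
                    ~(~E <-> ~C): β-rule — branch into ~E, ~~C  //  ~~E, ~C.
                      branch 1.1.1.1.2.1 (add ~E, ~~C):
                        × closes — contains both C and ~C.
                      branch 1.1.1.1.2.2 (add ~~E, ~C):
                        × closes — contains both E and ~E.
              branch 1.1.1.2 (add ~~E, ~~C):
                (~F | ~E): β-rule — branch into ~F  //  ~E.
                  branch 1.1.1.2.1 (add ~F):
                    ~(~E <-> ~C): β-rule — branch into ~E, ~~C  //  ~~E, ~C.
                      branch 1.1.1.2.1.1 (add ~E, ~~C):
                        × closes — contains both E and ~E.
                      branch 1.1.1.2.1.2 (add ~~E, ~C):
                        × closes — contains both C and ~C.
                  branch 1.1.1.2.2 (add ~E):
                    × closes — contains both E and ~E.
          branch 1.1.2 (add ~D, ((~F | ~E) & A)):
            × closes — contains both D and ~D.
      branch 1.2 (add ~(~B & A)):
        ~(D <-> ((~F | ~E) & A)): β-rule — branch into D, ~((~F | ~E) & A)  //  ~D, ((~F | ~E) & A).
          branch 1.2.1 (add D, ~((~F | ~E) & A)):
            (~E <-> ~C): β-rule — branch into ~E, ~C  //  ~~E, ~~C.
              branch 1.2.1.1 (add ~E, ~C):
                (~F | ~E): β-rule — branch into ~F  //  ~E.
                  branch 1.2.1.1.1 (add ~F):
                    ~(~B & A): β-rule — branch into ~~B  //  ~A.
                      branch 1.2.1.1.1.1 (add ~~B):
                        × closes — contains both B and ~B.
                      branch 1.2.1.1.1.2 (add ~A):
                        × closes — contains both A and ~A.
                  branch 1.2.1.1.2 (add ~E):
                    ~(~B & A): β-rule — branch into ~~B  //  ~A.
                      branch 1.2.1.1.2.1 (add ~~B):
                        × closes — contains both B and ~B.
                      branch 1.2.1.1.2.2 (add ~A):
                        × closes — contains both A and ~A.
              branch 1.2.1.2 (add ~~E, ~~C):
                (~F | ~E): β-rule — branch into ~F  //  ~E.
                  branch 1.2.1.2.1 (add ~F):
                    ~(~B & A): β-rule — branch into ~~B  //  ~A.
                      branch 1.2.1.2.1.1 (add ~~B):
                        × closes — contains both B and ~B.
                      branch 1.2.1.2.1.2 (add ~A):
                        × closes — contains both A and ~A.
                  branch 1.2.1.2.2 (add ~E):
                    × closes — contains both E and ~E.
          branch 1.2.2 (add ~D, ((~F | ~E) & A)):
            × closes — contains both D and ~D.
  branch 2 (add ~D, ~((~F | ~E) & A)):
    ~((~E <-> ~C) & (~B & A)): β-rule — branch into ~(~E <-> ~C)  //  ~(~B & A).
      branch 2.1 (add ~(~E <-> ~C)):
        ~(D <-> ((~F | ~E) & A)): β-rule — branch into D, ~((~F | ~E) & A)  //  ~D, ((~F | ~E) & A).
          branch 2.1.1 (add D, ~((~F | ~E) & A)):
            × closes — contains both D and ~D.
          branch 2.1.2 (add ~D, ((~F | ~E) & A)):
            ((~F | ~E) & A): α-rule — add (~F | ~E), A.
            (~E <-> ~C): β-rule — branch into ~E, ~C  //  ~~E, ~~C.
              branch 2.1.2.1 (add ~E, ~C):
                ~((~F | ~E) & A): β-rule — branch into ~(~F | ~E)  //  ~A.
                  branch 2.1.2.1.1 (add ~(~F | ~E)):
                    ~(~F | ~E): α-rule — add ~~F, ~~E.
                    × closes — contains both E and ~E.
                  branch 2.1.2.1.2 (add ~A):
                    × closes — contains both A and ~A.
              branch 2.1.2.2 (add ~~E, ~~C):
                ~((~F | ~E) & A): β-rule — branch into ~(~F | ~E)  //  ~A.
                  branch 2.1.2.2.1 (add ~(~F | ~E)):
                    ~(~F | ~E): α-rule — add ~~F, ~~E.
                    ~(~E <-> ~C): β-rule — branch into ~E, ~~C  //  ~~E, ~C.
                      branch 2.1.2.2.1.1 (add ~E, ~~C):
                        × closes — contains both E and ~E.
                      branch 2.1.2.2.1.2 (add ~~E, ~C):
                        × closes — contains both C and ~C.
                  branch 2.1.2.2.2 (add ~A):
                    × closes — contains both A and ~A.
      branch 2.2 (add ~(~B & A)):
        ~(D <-> ((~F | ~E) & A)): β-rule — branch into D, ~((~F | ~E) & A)  //  ~D, ((~F | ~E) & A).
          branch 2.2.1 (add D, ~((~F | ~E) & A)):
            × closes — contains both D and ~D.
          branch 2.2.2 (add ~D, ((~F | ~E) & A)):
            ((~F | ~E) & A): α-rule — add (~F | ~E), A.
            (~E <-> ~C): β-rule — branch into ~E, ~C  //  ~~E, ~~C.
              branch 2.2.2.1 (add ~E, ~C):
                ~((~F | ~E) & A): β-rule — branch into ~(~F | ~E)  //  ~A.
                  branch 2.2.2.1.1 (add ~(~F | ~E)):
                    ~(~F | ~E): α-rule — add ~~F, ~~E.
                    × closes — contains both E and ~E.
                  branch 2.2.2.1.2 (add ~A):
                    × closes — contains both A and ~A.
              branch 2.2.2.2 (add ~~E, ~~C):
                ~((~F | ~E) & A): β-rule — branch into ~(~F | ~E)  //  ~A.
                  branch 2.2.2.2.1 (add ~(~F | ~E)):
                    ~(~F | ~E): α-rule — add ~~F, ~~E.
                    ~(~B & A): β-rule — branch into ~~B  //  ~A.
                      branch 2.2.2.2.1.1 (add ~~B):
                        × closes — contains both B and ~B.
                      branch 2.2.2.2.1.2 (add ~A):
                        × closes — contains both A and ~A.
                  branch 2.2.2.2.2 (add ~A):
                    × closes — contains both A and ~A.
All 28 branches close.
Every branch closed, so the negation is unsatisfiable and the formula is valid.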